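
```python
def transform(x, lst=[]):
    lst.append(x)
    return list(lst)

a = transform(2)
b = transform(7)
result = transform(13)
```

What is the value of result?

Step 1: Default list is shared. list() creates copies for return values.
Step 2: Internal list grows: [2] -> [2, 7] -> [2, 7, 13].
Step 3: result = [2, 7, 13]

The answer is [2, 7, 13].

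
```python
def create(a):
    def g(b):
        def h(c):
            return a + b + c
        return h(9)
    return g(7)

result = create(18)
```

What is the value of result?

Step 1: a = 18, b = 7, c = 9 across three nested scopes.
Step 2: h() accesses all three via LEGB rule.
Step 3: result = 18 + 7 + 9 = 34

The answer is 34.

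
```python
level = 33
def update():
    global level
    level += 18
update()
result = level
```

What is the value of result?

Step 1: level = 33 globally.
Step 2: update() modifies global level: level += 18 = 51.
Step 3: result = 51

The answer is 51.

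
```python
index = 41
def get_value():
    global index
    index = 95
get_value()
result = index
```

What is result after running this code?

Step 1: index = 41 globally.
Step 2: get_value() declares global index and sets it to 95.
Step 3: After get_value(), global index = 95. result = 95

The answer is 95.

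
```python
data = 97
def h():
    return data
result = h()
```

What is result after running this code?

Step 1: data = 97 is defined in the global scope.
Step 2: h() looks up data. No local data exists, so Python checks the global scope via LEGB rule and finds data = 97.
Step 3: result = 97

The answer is 97.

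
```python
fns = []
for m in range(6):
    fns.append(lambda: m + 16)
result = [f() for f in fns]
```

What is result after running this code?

Step 1: All lambdas capture m by reference. After the loop, m = 5.
Step 2: Each call returns 5 + 16 = 21.
Step 3: result = [21, 21, 21, 21, 21, 21]

The answer is [21, 21, 21, 21, 21, 21].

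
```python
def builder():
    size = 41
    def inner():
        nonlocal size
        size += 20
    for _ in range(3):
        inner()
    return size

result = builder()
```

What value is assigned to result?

Step 1: size = 41.
Step 2: inner() is called 3 times in a loop, each adding 20 via nonlocal.
Step 3: size = 41 + 20 * 3 = 101

The answer is 101.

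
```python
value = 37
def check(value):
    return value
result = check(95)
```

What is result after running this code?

Step 1: Global value = 37.
Step 2: check(95) takes parameter value = 95, which shadows the global.
Step 3: result = 95

The answer is 95.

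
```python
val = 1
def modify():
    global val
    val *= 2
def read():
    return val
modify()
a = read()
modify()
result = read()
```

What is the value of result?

Step 1: val = 1.
Step 2: First modify(): val = 1 * 2 = 2.
Step 3: Second modify(): val = 2 * 2 = 4.
Step 4: read() returns 4

The answer is 4.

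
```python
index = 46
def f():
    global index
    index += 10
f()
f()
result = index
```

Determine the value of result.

Step 1: index = 46.
Step 2: First f(): index = 46 + 10 = 56.
Step 3: Second f(): index = 56 + 10 = 66. result = 66

The answer is 66.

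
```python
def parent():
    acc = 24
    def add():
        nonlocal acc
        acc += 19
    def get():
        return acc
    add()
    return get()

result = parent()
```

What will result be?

Step 1: acc = 24. add() modifies it via nonlocal, get() reads it.
Step 2: add() makes acc = 24 + 19 = 43.
Step 3: get() returns 43. result = 43

The answer is 43.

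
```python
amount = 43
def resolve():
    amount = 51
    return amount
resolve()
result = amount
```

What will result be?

Step 1: amount = 43 globally.
Step 2: resolve() creates a LOCAL amount = 51 (no global keyword!).
Step 3: The global amount is unchanged. result = 43

The answer is 43.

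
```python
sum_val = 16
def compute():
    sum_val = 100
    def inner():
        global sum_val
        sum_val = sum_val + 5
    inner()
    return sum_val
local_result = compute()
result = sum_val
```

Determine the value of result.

Step 1: Global sum_val = 16. compute() creates local sum_val = 100.
Step 2: inner() declares global sum_val and adds 5: global sum_val = 16 + 5 = 21.
Step 3: compute() returns its local sum_val = 100 (unaffected by inner).
Step 4: result = global sum_val = 21

The answer is 21.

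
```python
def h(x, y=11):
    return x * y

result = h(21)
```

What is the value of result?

Step 1: h(21) uses default y = 11.
Step 2: Returns 21 * 11 = 231.
Step 3: result = 231

The answer is 231.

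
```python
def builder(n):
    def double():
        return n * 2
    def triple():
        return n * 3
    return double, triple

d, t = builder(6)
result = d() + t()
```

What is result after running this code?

Step 1: Both closures capture the same n = 6.
Step 2: d() = 6 * 2 = 12, t() = 6 * 3 = 18.
Step 3: result = 12 + 18 = 30

The answer is 30.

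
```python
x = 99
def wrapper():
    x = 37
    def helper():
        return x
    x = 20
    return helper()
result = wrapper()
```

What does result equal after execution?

Step 1: wrapper() sets x = 37, then later x = 20.
Step 2: helper() is called after x is reassigned to 20. Closures capture variables by reference, not by value.
Step 3: result = 20

The answer is 20.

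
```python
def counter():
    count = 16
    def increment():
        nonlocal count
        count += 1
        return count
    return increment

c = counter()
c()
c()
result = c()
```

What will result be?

Step 1: counter() creates closure with count = 16.
Step 2: Each c() call increments count via nonlocal. After 3 calls: 16 + 3 = 19.
Step 3: result = 19

The answer is 19.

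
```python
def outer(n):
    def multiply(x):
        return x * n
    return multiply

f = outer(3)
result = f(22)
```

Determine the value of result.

Step 1: outer(3) returns multiply closure with n = 3.
Step 2: f(22) computes 22 * 3 = 66.
Step 3: result = 66

The answer is 66.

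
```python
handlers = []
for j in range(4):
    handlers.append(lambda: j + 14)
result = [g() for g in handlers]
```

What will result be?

Step 1: All lambdas capture j by reference. After the loop, j = 3.
Step 2: Each call returns 3 + 14 = 17.
Step 3: result = [17, 17, 17, 17]

The answer is [17, 17, 17, 17].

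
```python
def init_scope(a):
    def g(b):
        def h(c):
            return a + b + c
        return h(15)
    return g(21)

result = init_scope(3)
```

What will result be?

Step 1: a = 3, b = 21, c = 15 across three nested scopes.
Step 2: h() accesses all three via LEGB rule.
Step 3: result = 3 + 21 + 15 = 39

The answer is 39.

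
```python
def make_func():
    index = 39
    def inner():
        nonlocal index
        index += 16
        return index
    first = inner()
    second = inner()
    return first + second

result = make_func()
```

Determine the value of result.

Step 1: index starts at 39.
Step 2: First call: index = 39 + 16 = 55, returns 55.
Step 3: Second call: index = 55 + 16 = 71, returns 71.
Step 4: result = 55 + 71 = 126

The answer is 126.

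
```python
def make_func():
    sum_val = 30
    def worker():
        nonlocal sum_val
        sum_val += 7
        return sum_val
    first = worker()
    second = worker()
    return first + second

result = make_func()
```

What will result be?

Step 1: sum_val starts at 30.
Step 2: First call: sum_val = 30 + 7 = 37, returns 37.
Step 3: Second call: sum_val = 37 + 7 = 44, returns 44.
Step 4: result = 37 + 44 = 81

The answer is 81.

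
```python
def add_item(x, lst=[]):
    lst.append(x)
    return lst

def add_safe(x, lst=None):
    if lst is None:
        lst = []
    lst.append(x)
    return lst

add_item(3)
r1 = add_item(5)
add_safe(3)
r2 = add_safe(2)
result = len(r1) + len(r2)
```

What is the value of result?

Step 1: add_item shares mutable default: after 2 calls, lst = [3, 5], len = 2.
Step 2: add_safe creates fresh list each time: r2 = [2], len = 1.
Step 3: result = 2 + 1 = 3

The answer is 3.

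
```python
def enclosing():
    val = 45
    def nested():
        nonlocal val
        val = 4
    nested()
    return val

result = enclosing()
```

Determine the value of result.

Step 1: enclosing() sets val = 45.
Step 2: nested() uses nonlocal to reassign val = 4.
Step 3: result = 4

The answer is 4.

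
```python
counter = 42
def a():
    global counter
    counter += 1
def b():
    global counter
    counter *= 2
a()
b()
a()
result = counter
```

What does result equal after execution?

Step 1: counter = 42.
Step 2: a(): counter = 42 + 1 = 43.
Step 3: b(): counter = 43 * 2 = 86.
Step 4: a(): counter = 86 + 1 = 87

The answer is 87.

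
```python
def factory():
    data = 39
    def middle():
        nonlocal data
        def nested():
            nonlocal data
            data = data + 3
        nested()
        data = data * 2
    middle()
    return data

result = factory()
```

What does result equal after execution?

Step 1: data = 39.
Step 2: nested() adds 3: data = 39 + 3 = 42.
Step 3: middle() doubles: data = 42 * 2 = 84.
Step 4: result = 84

The answer is 84.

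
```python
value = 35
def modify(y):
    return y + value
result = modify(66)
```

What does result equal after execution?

Step 1: value = 35 is defined globally.
Step 2: modify(66) uses parameter y = 66 and looks up value from global scope = 35.
Step 3: result = 66 + 35 = 101

The answer is 101.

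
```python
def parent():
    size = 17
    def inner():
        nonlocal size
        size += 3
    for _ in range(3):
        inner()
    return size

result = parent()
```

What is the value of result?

Step 1: size = 17.
Step 2: inner() is called 3 times in a loop, each adding 3 via nonlocal.
Step 3: size = 17 + 3 * 3 = 26

The answer is 26.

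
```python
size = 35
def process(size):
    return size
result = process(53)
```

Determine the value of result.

Step 1: Global size = 35.
Step 2: process(53) takes parameter size = 53, which shadows the global.
Step 3: result = 53

The answer is 53.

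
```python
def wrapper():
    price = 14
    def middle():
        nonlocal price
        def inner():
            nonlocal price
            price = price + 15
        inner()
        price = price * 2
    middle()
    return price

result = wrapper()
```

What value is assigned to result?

Step 1: price = 14.
Step 2: inner() adds 15: price = 14 + 15 = 29.
Step 3: middle() doubles: price = 29 * 2 = 58.
Step 4: result = 58

The answer is 58.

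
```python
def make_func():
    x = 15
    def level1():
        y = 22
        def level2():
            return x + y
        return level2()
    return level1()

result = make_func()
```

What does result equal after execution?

Step 1: x = 15 in make_func. y = 22 in level1.
Step 2: level2() reads x = 15 and y = 22 from enclosing scopes.
Step 3: result = 15 + 22 = 37

The answer is 37.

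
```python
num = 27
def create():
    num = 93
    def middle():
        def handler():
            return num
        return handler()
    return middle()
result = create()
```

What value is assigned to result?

Step 1: create() defines num = 93. middle() and handler() have no local num.
Step 2: handler() checks local (none), enclosing middle() (none), enclosing create() and finds num = 93.
Step 3: result = 93

The answer is 93.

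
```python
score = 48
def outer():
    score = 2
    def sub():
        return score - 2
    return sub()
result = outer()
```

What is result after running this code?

Step 1: outer() shadows global score with score = 2.
Step 2: sub() finds score = 2 in enclosing scope, computes 2 - 2 = 0.
Step 3: result = 0

The answer is 0.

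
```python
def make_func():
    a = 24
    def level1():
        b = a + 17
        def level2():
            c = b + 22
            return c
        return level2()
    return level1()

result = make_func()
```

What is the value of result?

Step 1: a = 24. b = a + 17 = 41.
Step 2: c = b + 22 = 41 + 22 = 63.
Step 3: result = 63

The answer is 63.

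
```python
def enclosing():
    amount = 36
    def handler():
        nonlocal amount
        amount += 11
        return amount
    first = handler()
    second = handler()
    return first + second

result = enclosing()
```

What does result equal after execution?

Step 1: amount starts at 36.
Step 2: First call: amount = 36 + 11 = 47, returns 47.
Step 3: Second call: amount = 47 + 11 = 58, returns 58.
Step 4: result = 47 + 58 = 105

The answer is 105.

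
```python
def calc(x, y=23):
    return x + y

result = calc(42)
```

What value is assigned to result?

Step 1: calc(42) uses default y = 23.
Step 2: Returns 42 + 23 = 65.
Step 3: result = 65

The answer is 65.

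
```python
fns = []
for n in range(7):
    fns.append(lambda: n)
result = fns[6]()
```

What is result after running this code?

Step 1: The loop creates 7 lambdas, all referencing the same variable n.
Step 2: After the loop, n = 6 (final value).
Step 3: fns[6]() looks up n at call time and finds 6. This is the late binding gotcha. result = 6

The answer is 6.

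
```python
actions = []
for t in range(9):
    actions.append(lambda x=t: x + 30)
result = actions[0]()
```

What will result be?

Step 1: Default argument x=t captures t's value at definition time.
Step 2: actions[0] was defined when t = 0, so x defaults to 0.
Step 3: result = 0 + 30 = 30 (default arg fixes the late binding issue)

The answer is 30.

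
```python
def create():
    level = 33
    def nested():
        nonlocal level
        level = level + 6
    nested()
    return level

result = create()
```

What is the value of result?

Step 1: create() sets level = 33.
Step 2: nested() uses nonlocal to modify level in create's scope: level = 33 + 6 = 39.
Step 3: create() returns the modified level = 39

The answer is 39.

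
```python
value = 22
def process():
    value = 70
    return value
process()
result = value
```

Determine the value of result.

Step 1: value = 22 globally.
Step 2: process() creates a LOCAL value = 70 (no global keyword!).
Step 3: The global value is unchanged. result = 22

The answer is 22.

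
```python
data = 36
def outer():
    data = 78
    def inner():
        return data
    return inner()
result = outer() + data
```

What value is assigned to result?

Step 1: Global data = 36. outer() shadows with data = 78.
Step 2: inner() returns enclosing data = 78. outer() = 78.
Step 3: result = 78 + global data (36) = 114

The answer is 114.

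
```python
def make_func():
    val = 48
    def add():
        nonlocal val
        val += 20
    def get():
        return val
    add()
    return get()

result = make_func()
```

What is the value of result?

Step 1: val = 48. add() modifies it via nonlocal, get() reads it.
Step 2: add() makes val = 48 + 20 = 68.
Step 3: get() returns 68. result = 68

The answer is 68.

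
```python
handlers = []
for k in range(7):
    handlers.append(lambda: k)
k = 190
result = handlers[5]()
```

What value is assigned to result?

Step 1: Lambdas capture the variable k by reference, not by value.
Step 2: After the loop, k is reassigned to 190.
Step 3: handlers[5]() looks up the current k = 190. result = 190

The answer is 190.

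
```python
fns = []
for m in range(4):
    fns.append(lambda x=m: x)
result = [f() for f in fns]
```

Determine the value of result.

Step 1: Default arg x=m captures m at each iteration.
Step 2: Each lambda has its own default: 0, 1, ..., 3.
Step 3: result = [0, 1, 2, 3]

The answer is [0, 1, 2, 3].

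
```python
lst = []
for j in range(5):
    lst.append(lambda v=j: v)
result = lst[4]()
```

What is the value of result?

Step 1: Default argument v=j captures j's value at each iteration.
Step 2: lst[4] captured v = 4 when j was 4.
Step 3: result = 4

The answer is 4.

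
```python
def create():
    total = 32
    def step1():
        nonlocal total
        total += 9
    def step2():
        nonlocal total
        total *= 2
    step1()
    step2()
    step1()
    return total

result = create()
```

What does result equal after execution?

Step 1: total = 32.
Step 2: step1(): total = 32 + 9 = 41.
Step 3: step2(): total = 41 * 2 = 82.
Step 4: step1(): total = 82 + 9 = 91. result = 91

The answer is 91.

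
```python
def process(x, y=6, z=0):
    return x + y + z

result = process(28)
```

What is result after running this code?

Step 1: process(28) uses defaults y = 6, z = 0.
Step 2: Returns 28 + 6 + 0 = 34.
Step 3: result = 34

The answer is 34.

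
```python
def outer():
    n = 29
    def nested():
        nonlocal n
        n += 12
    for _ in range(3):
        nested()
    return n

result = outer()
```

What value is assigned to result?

Step 1: n = 29.
Step 2: nested() is called 3 times in a loop, each adding 12 via nonlocal.
Step 3: n = 29 + 12 * 3 = 65

The answer is 65.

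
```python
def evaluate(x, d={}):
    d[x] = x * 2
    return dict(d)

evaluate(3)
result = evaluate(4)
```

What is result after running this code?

Step 1: Mutable default dict is shared across calls.
Step 2: First call adds 3: 6. Second call adds 4: 8.
Step 3: result = {3: 6, 4: 8}

The answer is {3: 6, 4: 8}.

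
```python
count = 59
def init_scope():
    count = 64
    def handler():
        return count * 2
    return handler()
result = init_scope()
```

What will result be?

Step 1: init_scope() shadows global count with count = 64.
Step 2: handler() finds count = 64 in enclosing scope, computes 64 * 2 = 128.
Step 3: result = 128

The answer is 128.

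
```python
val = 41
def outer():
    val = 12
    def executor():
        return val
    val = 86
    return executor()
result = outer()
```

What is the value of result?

Step 1: outer() sets val = 12, then later val = 86.
Step 2: executor() is called after val is reassigned to 86. Closures capture variables by reference, not by value.
Step 3: result = 86

The answer is 86.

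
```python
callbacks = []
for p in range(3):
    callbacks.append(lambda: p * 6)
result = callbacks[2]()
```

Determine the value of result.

Step 1: All lambdas reference the same variable p (late binding).
Step 2: After the loop, p = 2. Every lambda returns p * 6.
Step 3: callbacks[2]() = 2 * 6 = 12

The answer is 12.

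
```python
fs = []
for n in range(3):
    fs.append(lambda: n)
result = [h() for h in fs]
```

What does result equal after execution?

Step 1: All 3 lambdas share the same variable n.
Step 2: After the loop, n = 2.
Step 3: Each call returns 2. result = [2, 2, 2]

The answer is [2, 2, 2].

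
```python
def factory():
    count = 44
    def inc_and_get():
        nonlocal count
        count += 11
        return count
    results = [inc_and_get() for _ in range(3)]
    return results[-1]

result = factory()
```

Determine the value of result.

Step 1: count = 44.
Step 2: Three calls to inc_and_get(), each adding 11.
Step 3: Last value = 44 + 11 * 3 = 77

The answer is 77.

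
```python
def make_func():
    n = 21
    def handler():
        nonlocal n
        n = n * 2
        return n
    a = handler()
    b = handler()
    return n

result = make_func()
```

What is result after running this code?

Step 1: n starts at 21.
Step 2: First handler(): n = 21 * 2 = 42.
Step 3: Second handler(): n = 42 * 2 = 84.
Step 4: result = 84

The answer is 84.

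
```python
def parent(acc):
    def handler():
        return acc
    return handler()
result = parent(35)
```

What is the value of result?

Step 1: parent(35) binds parameter acc = 35.
Step 2: handler() looks up acc in enclosing scope and finds the parameter acc = 35.
Step 3: result = 35

The answer is 35.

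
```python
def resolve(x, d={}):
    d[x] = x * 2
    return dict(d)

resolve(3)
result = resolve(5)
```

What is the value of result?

Step 1: Mutable default dict is shared across calls.
Step 2: First call adds 3: 6. Second call adds 5: 10.
Step 3: result = {3: 6, 5: 10}

The answer is {3: 6, 5: 10}.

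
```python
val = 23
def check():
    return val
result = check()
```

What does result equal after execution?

Step 1: val = 23 is defined in the global scope.
Step 2: check() looks up val. No local val exists, so Python checks the global scope via LEGB rule and finds val = 23.
Step 3: result = 23

The answer is 23.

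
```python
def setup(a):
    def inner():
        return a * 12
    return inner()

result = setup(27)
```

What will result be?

Step 1: setup(27) binds parameter a = 27.
Step 2: inner() accesses a = 27 from enclosing scope.
Step 3: result = 27 * 12 = 324

The answer is 324.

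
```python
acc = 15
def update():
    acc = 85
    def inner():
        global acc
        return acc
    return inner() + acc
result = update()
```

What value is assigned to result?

Step 1: Global acc = 15. update() shadows with local acc = 85.
Step 2: inner() uses global keyword, so inner() returns global acc = 15.
Step 3: update() returns 15 + 85 = 100

The answer is 100.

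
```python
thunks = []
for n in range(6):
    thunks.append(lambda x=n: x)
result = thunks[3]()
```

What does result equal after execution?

Step 1: Default argument x=n captures n's value at each iteration.
Step 2: thunks[3] captured x = 3 when n was 3.
Step 3: result = 3

The answer is 3.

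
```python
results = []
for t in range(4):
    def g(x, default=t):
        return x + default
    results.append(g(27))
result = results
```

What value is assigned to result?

Step 1: Default argument default=t is evaluated at function definition time.
Step 2: Each iteration creates g with default = current t value.
Step 3: g(27) returns 27 + default. results = [27, 28, 29, 30]

The answer is [27, 28, 29, 30].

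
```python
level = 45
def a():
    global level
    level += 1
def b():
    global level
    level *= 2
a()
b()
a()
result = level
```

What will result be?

Step 1: level = 45.
Step 2: a(): level = 45 + 1 = 46.
Step 3: b(): level = 46 * 2 = 92.
Step 4: a(): level = 92 + 1 = 93

The answer is 93.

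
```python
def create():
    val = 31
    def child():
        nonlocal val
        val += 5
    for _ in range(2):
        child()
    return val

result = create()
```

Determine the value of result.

Step 1: val = 31.
Step 2: child() is called 2 times in a loop, each adding 5 via nonlocal.
Step 3: val = 31 + 5 * 2 = 41

The answer is 41.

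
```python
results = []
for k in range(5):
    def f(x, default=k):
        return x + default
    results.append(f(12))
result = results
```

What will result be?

Step 1: Default argument default=k is evaluated at function definition time.
Step 2: Each iteration creates f with default = current k value.
Step 3: f(12) returns 12 + default. results = [12, 13, 14, 15, 16]

The answer is [12, 13, 14, 15, 16].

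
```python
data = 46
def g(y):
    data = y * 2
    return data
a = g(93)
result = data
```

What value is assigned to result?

Step 1: Global data = 46.
Step 2: g(93) creates local data = 93 * 2 = 186.
Step 3: Global data unchanged because no global keyword. result = 46

The answer is 46.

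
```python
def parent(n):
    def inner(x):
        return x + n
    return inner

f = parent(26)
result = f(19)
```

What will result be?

Step 1: parent(26) creates a closure that captures n = 26.
Step 2: f(19) calls the closure with x = 19, returning 19 + 26 = 45.
Step 3: result = 45

The answer is 45.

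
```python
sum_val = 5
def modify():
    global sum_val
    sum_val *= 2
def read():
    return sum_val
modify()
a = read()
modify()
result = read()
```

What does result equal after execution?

Step 1: sum_val = 5.
Step 2: First modify(): sum_val = 5 * 2 = 10.
Step 3: Second modify(): sum_val = 10 * 2 = 20.
Step 4: read() returns 20

The answer is 20.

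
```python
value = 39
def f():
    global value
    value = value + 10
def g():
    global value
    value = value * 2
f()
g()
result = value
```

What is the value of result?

Step 1: value = 39.
Step 2: f() adds 10: value = 39 + 10 = 49.
Step 3: g() doubles: value = 49 * 2 = 98.
Step 4: result = 98

The answer is 98.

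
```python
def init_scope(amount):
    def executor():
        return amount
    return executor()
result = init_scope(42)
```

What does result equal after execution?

Step 1: init_scope(42) binds parameter amount = 42.
Step 2: executor() looks up amount in enclosing scope and finds the parameter amount = 42.
Step 3: result = 42

The answer is 42.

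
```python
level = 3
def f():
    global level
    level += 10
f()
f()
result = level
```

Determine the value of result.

Step 1: level = 3.
Step 2: First f(): level = 3 + 10 = 13.
Step 3: Second f(): level = 13 + 10 = 23. result = 23

The answer is 23.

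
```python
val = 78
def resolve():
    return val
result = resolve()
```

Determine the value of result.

Step 1: val = 78 is defined in the global scope.
Step 2: resolve() looks up val. No local val exists, so Python checks the global scope via LEGB rule and finds val = 78.
Step 3: result = 78

The answer is 78.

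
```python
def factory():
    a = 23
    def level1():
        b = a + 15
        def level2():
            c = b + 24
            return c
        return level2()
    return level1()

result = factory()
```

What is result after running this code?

Step 1: a = 23. b = a + 15 = 38.
Step 2: c = b + 24 = 38 + 24 = 62.
Step 3: result = 62

The answer is 62.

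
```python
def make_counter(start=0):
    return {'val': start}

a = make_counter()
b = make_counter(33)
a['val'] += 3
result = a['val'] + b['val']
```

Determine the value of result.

Step 1: make_counter() returns a new dict each call (immutable default 0).
Step 2: a = {'val': 0}, b = {'val': 33}.
Step 3: a['val'] += 3 = 3. result = 3 + 33 = 36

The answer is 36.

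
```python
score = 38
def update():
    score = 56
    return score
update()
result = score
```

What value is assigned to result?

Step 1: score = 38 globally.
Step 2: update() creates a LOCAL score = 56 (no global keyword!).
Step 3: The global score is unchanged. result = 38

The answer is 38.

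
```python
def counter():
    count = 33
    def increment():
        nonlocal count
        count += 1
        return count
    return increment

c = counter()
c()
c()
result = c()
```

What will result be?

Step 1: counter() creates closure with count = 33.
Step 2: Each c() call increments count via nonlocal. After 3 calls: 33 + 3 = 36.
Step 3: result = 36

The answer is 36.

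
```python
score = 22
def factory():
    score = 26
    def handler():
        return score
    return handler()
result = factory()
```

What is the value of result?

Step 1: score = 22 globally, but factory() defines score = 26 locally.
Step 2: handler() looks up score. Not in local scope, so checks enclosing scope (factory) and finds score = 26.
Step 3: result = 26

The answer is 26.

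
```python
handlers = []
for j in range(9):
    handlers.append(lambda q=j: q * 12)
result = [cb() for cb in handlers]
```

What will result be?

Step 1: Default arg q=j captures j at each iteration.
Step 2: handlers[k] has q defaulting to k, returns k * 12.
Step 3: result = [0, 12, 24, 36, 48, 60, 72, 84, 96]

The answer is [0, 12, 24, 36, 48, 60, 72, 84, 96].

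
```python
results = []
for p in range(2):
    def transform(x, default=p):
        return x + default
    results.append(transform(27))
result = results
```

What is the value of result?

Step 1: Default argument default=p is evaluated at function definition time.
Step 2: Each iteration creates transform with default = current p value.
Step 3: transform(27) returns 27 + default. results = [27, 28]

The answer is [27, 28].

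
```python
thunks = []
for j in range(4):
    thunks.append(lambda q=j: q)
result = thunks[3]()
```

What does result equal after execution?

Step 1: Default argument q=j captures j's value at each iteration.
Step 2: thunks[3] captured q = 3 when j was 3.
Step 3: result = 3

The answer is 3.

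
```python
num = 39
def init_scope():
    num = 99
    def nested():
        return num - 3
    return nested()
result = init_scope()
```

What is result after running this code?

Step 1: init_scope() shadows global num with num = 99.
Step 2: nested() finds num = 99 in enclosing scope, computes 99 - 3 = 96.
Step 3: result = 96

The answer is 96.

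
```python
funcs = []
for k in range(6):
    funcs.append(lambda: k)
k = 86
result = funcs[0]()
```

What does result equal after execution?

Step 1: Lambdas capture the variable k by reference, not by value.
Step 2: After the loop, k is reassigned to 86.
Step 3: funcs[0]() looks up the current k = 86. result = 86

The answer is 86.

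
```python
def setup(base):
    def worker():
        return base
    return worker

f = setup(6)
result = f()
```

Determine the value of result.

Step 1: setup(6) creates closure capturing base = 6.
Step 2: f() returns the captured base = 6.
Step 3: result = 6

The answer is 6.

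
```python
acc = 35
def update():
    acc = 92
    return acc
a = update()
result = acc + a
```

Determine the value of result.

Step 1: Global acc = 35. update() returns local acc = 92.
Step 2: a = 92. Global acc still = 35.
Step 3: result = 35 + 92 = 127

The answer is 127.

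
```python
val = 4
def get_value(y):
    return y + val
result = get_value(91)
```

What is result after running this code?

Step 1: val = 4 is defined globally.
Step 2: get_value(91) uses parameter y = 91 and looks up val from global scope = 4.
Step 3: result = 91 + 4 = 95

The answer is 95.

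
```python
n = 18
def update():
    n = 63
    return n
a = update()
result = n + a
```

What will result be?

Step 1: Global n = 18. update() returns local n = 63.
Step 2: a = 63. Global n still = 18.
Step 3: result = 18 + 63 = 81

The answer is 81.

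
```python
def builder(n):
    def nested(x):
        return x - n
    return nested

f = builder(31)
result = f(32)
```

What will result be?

Step 1: builder(31) creates a closure capturing n = 31.
Step 2: f(32) computes 32 - 31 = 1.
Step 3: result = 1

The answer is 1.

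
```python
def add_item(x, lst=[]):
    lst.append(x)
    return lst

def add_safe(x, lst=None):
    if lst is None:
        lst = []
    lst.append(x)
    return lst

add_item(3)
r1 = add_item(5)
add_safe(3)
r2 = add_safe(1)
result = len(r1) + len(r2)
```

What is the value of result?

Step 1: add_item shares mutable default: after 2 calls, lst = [3, 5], len = 2.
Step 2: add_safe creates fresh list each time: r2 = [1], len = 1.
Step 3: result = 2 + 1 = 3

The answer is 3.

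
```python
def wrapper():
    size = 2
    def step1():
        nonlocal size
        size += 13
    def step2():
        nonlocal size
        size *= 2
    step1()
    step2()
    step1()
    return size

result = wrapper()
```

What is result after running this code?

Step 1: size = 2.
Step 2: step1(): size = 2 + 13 = 15.
Step 3: step2(): size = 15 * 2 = 30.
Step 4: step1(): size = 30 + 13 = 43. result = 43

The answer is 43.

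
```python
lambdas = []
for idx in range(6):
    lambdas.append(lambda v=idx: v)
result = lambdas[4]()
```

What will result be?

Step 1: Default argument v=idx captures idx's value at each iteration.
Step 2: lambdas[4] captured v = 4 when idx was 4.
Step 3: result = 4

The answer is 4.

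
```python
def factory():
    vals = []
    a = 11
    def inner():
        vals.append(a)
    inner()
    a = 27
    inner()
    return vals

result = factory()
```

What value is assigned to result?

Step 1: a = 11. inner() appends current a to vals.
Step 2: First inner(): appends 11. Then a = 27.
Step 3: Second inner(): appends 27 (closure sees updated a). result = [11, 27]

The answer is [11, 27].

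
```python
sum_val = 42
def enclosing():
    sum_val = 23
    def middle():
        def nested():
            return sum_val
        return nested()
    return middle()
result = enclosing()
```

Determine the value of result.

Step 1: enclosing() defines sum_val = 23. middle() and nested() have no local sum_val.
Step 2: nested() checks local (none), enclosing middle() (none), enclosing enclosing() and finds sum_val = 23.
Step 3: result = 23

The answer is 23.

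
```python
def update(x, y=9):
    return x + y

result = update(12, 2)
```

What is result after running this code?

Step 1: update(12, 2) overrides default y with 2.
Step 2: Returns 12 + 2 = 14.
Step 3: result = 14

The answer is 14.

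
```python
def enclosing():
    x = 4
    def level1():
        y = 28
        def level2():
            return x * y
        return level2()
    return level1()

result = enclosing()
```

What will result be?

Step 1: x = 4 in enclosing. y = 28 in level1.
Step 2: level2() reads x = 4 and y = 28 from enclosing scopes.
Step 3: result = 4 * 28 = 112

The answer is 112.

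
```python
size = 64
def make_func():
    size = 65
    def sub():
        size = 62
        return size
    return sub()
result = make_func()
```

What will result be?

Step 1: Three scopes define size: global (64), make_func (65), sub (62).
Step 2: sub() has its own local size = 62, which shadows both enclosing and global.
Step 3: result = 62 (local wins in LEGB)

The answer is 62.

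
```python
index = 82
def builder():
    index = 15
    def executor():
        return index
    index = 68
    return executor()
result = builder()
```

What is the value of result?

Step 1: builder() sets index = 15, then later index = 68.
Step 2: executor() is called after index is reassigned to 68. Closures capture variables by reference, not by value.
Step 3: result = 68

The answer is 68.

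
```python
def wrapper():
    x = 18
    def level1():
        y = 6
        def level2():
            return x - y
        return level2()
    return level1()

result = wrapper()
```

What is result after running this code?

Step 1: x = 18 in wrapper. y = 6 in level1.
Step 2: level2() reads x = 18 and y = 6 from enclosing scopes.
Step 3: result = 18 - 6 = 12

The answer is 12.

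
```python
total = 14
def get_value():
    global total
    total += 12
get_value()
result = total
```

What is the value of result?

Step 1: total = 14 globally.
Step 2: get_value() modifies global total: total += 12 = 26.
Step 3: result = 26

The answer is 26.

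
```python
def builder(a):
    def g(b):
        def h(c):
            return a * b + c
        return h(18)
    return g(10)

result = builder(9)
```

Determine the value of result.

Step 1: a = 9, b = 10, c = 18.
Step 2: h() computes a * b + c = 9 * 10 + 18 = 108.
Step 3: result = 108

The answer is 108.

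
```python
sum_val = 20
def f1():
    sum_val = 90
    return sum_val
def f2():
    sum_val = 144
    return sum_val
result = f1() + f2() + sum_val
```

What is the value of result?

Step 1: Each function shadows global sum_val with its own local.
Step 2: f1() returns 90, f2() returns 144.
Step 3: Global sum_val = 20 is unchanged. result = 90 + 144 + 20 = 254

The answer is 254.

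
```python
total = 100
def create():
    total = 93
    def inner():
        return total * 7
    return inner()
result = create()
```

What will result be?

Step 1: create() shadows global total with total = 93.
Step 2: inner() finds total = 93 in enclosing scope, computes 93 * 7 = 651.
Step 3: result = 651

The answer is 651.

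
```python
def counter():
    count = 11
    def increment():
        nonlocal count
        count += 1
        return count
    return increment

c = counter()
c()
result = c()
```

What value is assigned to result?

Step 1: counter() creates closure with count = 11.
Step 2: Each c() call increments count via nonlocal. After 2 calls: 11 + 2 = 13.
Step 3: result = 13

The answer is 13.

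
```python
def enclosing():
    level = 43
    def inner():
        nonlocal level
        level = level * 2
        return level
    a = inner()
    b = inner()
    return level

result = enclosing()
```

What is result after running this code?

Step 1: level starts at 43.
Step 2: First inner(): level = 43 * 2 = 86.
Step 3: Second inner(): level = 86 * 2 = 172.
Step 4: result = 172

The answer is 172.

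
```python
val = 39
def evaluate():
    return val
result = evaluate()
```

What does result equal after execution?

Step 1: val = 39 is defined in the global scope.
Step 2: evaluate() looks up val. No local val exists, so Python checks the global scope via LEGB rule and finds val = 39.
Step 3: result = 39

The answer is 39.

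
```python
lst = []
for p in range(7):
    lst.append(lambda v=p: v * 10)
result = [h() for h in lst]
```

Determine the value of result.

Step 1: Default arg v=p captures p at each iteration.
Step 2: lst[k] has v defaulting to k, returns k * 10.
Step 3: result = [0, 10, 20, 30, 40, 50, 60]

The answer is [0, 10, 20, 30, 40, 50, 60].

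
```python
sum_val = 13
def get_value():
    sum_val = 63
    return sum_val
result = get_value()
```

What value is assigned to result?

Step 1: Global sum_val = 13.
Step 2: get_value() creates local sum_val = 63, shadowing the global.
Step 3: Returns local sum_val = 63. result = 63

The answer is 63.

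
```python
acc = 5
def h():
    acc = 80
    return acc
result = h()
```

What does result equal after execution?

Step 1: Global acc = 5.
Step 2: h() creates local acc = 80, shadowing the global.
Step 3: Returns local acc = 80. result = 80

The answer is 80.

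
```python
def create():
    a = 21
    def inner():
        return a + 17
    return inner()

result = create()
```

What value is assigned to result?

Step 1: create() defines a = 21.
Step 2: inner() reads a = 21 from enclosing scope, returns 21 + 17 = 38.
Step 3: result = 38

The answer is 38.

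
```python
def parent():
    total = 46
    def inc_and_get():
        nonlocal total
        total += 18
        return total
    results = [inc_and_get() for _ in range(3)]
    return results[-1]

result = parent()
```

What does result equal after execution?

Step 1: total = 46.
Step 2: Three calls to inc_and_get(), each adding 18.
Step 3: Last value = 46 + 18 * 3 = 100

The answer is 100.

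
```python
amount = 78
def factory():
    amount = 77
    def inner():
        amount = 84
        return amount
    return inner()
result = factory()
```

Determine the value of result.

Step 1: Three scopes define amount: global (78), factory (77), inner (84).
Step 2: inner() has its own local amount = 84, which shadows both enclosing and global.
Step 3: result = 84 (local wins in LEGB)

The answer is 84.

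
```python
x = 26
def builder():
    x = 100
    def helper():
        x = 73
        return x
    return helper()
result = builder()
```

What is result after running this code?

Step 1: Three scopes define x: global (26), builder (100), helper (73).
Step 2: helper() has its own local x = 73, which shadows both enclosing and global.
Step 3: result = 73 (local wins in LEGB)

The answer is 73.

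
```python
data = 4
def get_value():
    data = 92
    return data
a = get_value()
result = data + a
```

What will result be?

Step 1: Global data = 4. get_value() returns local data = 92.
Step 2: a = 92. Global data still = 4.
Step 3: result = 4 + 92 = 96

The answer is 96.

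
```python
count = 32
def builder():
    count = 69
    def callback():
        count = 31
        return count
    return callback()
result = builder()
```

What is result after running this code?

Step 1: Three scopes define count: global (32), builder (69), callback (31).
Step 2: callback() has its own local count = 31, which shadows both enclosing and global.
Step 3: result = 31 (local wins in LEGB)

The answer is 31.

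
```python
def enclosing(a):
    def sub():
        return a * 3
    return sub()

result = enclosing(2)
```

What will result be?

Step 1: enclosing(2) binds parameter a = 2.
Step 2: sub() accesses a = 2 from enclosing scope.
Step 3: result = 2 * 3 = 6

The answer is 6.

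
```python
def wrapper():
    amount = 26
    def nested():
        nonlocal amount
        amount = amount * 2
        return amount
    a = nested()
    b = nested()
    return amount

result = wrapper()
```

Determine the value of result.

Step 1: amount starts at 26.
Step 2: First nested(): amount = 26 * 2 = 52.
Step 3: Second nested(): amount = 52 * 2 = 104.
Step 4: result = 104

The answer is 104.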